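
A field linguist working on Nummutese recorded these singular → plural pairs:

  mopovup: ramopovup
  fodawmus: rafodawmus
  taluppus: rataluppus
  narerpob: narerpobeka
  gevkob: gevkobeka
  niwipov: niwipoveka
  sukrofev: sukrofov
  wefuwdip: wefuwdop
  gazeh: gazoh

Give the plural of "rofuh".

niwipov and sukrofev both end in -v yet inflect differently (niwipoveka, sukrofov), so the final letter is not what conditions the rule; the last vowel is.
"rofuh" has last vowel 'u'. The stems whose last vowel is 'u' (mopovup → ramopovup, fodawmus → rafodawmus, taluppus → rataluppus) add the prefix ra-.
So rofuh → rarofuh.

rarofuh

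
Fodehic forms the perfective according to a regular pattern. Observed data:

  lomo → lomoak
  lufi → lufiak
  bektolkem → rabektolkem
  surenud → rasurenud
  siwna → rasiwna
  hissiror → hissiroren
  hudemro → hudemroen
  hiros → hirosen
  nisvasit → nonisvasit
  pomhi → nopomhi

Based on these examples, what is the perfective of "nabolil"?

lomo and hudemro both end in -o yet inflect differently (lomoak, hudemroen), so the final letter is not what conditions the rule; the first letter is.
"nabolil" begins with n-. The one such stem in the data (nisvasit → nonisvasit) adds the prefix no-, so the same rule applies.
The other patterns: stems beginning with l- add -ak; stems beginning with b- or s- add the prefix ra-; stems beginning with h- add -en.
So nabolil → nonabolil.

nonabolil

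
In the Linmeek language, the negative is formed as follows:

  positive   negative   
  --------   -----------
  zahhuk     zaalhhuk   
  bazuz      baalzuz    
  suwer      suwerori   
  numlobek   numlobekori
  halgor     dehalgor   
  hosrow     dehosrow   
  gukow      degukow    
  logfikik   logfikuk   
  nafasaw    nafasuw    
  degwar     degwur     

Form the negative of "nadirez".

zahhuk and numlobek both end in -k yet inflect differently (zaalhhuk, numlobekori), so the final letter is not what conditions the rule; the last vowel is.
"nadirez" has last vowel 'e'. The stems whose last vowel is 'e' (suwer → suwerori, numlobek → numlobekori) add -ori.
The other patterns: stems whose last vowel is 'u' insert -al- after the first vowel; stems whose last vowel is 'o' add the prefix de-; stems whose last vowel is 'a' or 'i' change the last vowel to 'u'.
So nadirez → nadirezori.

nadirezori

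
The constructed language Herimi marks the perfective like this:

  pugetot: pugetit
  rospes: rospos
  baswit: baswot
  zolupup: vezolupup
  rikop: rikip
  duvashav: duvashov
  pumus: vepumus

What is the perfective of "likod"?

likid

"likod" has last vowel 'o'. The stems whose last vowel is 'o' (rikop → rikip, pugetot → pugetit) change the last vowel to 'i'.
The other patterns: stems whose last vowel is 'u' add the prefix ve-; stems whose last vowel is 'a', 'e' or 'i' change the last vowel to 'o'.
So likod → likid.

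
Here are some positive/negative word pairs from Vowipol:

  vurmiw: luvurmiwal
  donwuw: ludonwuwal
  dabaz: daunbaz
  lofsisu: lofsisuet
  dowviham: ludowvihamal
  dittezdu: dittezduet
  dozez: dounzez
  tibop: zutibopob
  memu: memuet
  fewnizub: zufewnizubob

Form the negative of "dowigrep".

donwuw and memu both have last vowel 'u' yet inflect differently (ludonwuwal, memuet), so the last vowel is not what conditions the rule; the final letter is.
"dowigrep" ends in -p. The one such stem in the data (tibop → zutibopob) adds zu- … -ob around the stem, so the same rule applies.
So dowigrep → zudowigrepob.

zudowigrepob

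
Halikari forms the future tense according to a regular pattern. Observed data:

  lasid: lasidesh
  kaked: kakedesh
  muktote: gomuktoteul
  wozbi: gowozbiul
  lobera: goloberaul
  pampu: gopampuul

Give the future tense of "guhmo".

kaked and muktote both have last vowel 'e' yet inflect differently (kakedesh, gomuktoteul), so the last vowel is not what conditions the rule; whether the stem ends in a vowel or a consonant is.
"guhmo" ends in a vowel. The stems ending in a vowel (muktote → gomuktoteul, wozbi → gowozbiul, lobera → goloberaul) add go- … -ul around the stem.
The other pattern: stems ending in a consonant add -esh.
So guhmo → goguhmoul.

goguhmoul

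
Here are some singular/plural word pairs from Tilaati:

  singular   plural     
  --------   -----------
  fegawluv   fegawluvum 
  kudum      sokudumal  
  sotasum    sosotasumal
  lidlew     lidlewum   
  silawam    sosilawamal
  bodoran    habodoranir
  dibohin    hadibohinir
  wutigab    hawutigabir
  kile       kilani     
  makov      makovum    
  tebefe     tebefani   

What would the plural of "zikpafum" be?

"zikpafum" ends in -m. The stems ending in -m (silawam → sosilawamal, kudum → sokudumal, sotasum → sosotasumal) add so- … -al around the stem.
The other patterns: stems ending in -e drop the final letter and add -ani; stems ending in -v or -w add -um; stems ending in -b or -n add ha- … -ir around the stem.
So zikpafum → sozikpafumal.

sozikpafumal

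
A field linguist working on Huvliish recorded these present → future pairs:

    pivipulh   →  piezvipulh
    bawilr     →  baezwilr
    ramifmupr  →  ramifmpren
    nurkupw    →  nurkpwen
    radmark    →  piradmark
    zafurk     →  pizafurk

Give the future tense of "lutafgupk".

"lutafgupk" has second-to-last letter 'p'. The stems whose second-to-last letter is 'p' (nurkupw → nurkpwen, ramifmupr → ramifmpren) delete the last vowel and add -en.
The other patterns: stems whose second-to-last letter is 'r' add the prefix pi-; stems whose second-to-last letter is 'l' insert -ez- after the first vowel.
So lutafgupk → lutafgpken.

lutafgpken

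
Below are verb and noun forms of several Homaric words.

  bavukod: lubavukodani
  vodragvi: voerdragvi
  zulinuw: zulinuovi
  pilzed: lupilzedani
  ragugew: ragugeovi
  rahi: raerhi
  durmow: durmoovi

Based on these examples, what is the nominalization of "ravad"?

"ravad" ends in -d. The stems ending in -d (pilzed → lupilzedani, bavukod → lubavukodani) add lu- … -ani around the stem.
So ravad → luravadani.

luravadani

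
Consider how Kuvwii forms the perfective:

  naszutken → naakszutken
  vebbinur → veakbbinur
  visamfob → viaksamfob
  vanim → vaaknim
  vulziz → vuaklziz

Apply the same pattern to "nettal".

Every pair shown (naszutken → naakszutken, vebbinur → veakbbinur, visamfob → viaksamfob, …) follows the same rule: insert -ak- after the first vowel.
So nettal → neakttal.

neakttal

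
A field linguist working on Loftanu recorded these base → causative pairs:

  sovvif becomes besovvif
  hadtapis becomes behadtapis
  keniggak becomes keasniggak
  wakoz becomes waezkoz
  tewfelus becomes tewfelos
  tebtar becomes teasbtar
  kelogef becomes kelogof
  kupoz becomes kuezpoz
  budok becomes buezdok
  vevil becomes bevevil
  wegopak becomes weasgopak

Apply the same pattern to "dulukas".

hadtapis and tewfelus both end in -s yet inflect differently (behadtapis, tewfelos), so the final letter is not what conditions the rule; the last vowel is.
"dulukas" has last vowel 'a'. The stems whose last vowel is 'a' (keniggak → keasniggak, wegopak → weasgopak, tebtar → teasbtar) insert -as- after the first vowel.
So dulukas → duaslukas.

duaslukas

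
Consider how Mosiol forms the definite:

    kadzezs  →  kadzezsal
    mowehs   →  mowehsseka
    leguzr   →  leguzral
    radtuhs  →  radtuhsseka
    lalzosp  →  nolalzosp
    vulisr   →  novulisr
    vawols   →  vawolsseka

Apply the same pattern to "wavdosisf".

leguzr and vulisr both end in -r yet inflect differently (leguzral, novulisr), so the final letter is not what conditions the rule; the second-to-last letter is.
"wavdosisf" has second-to-last letter 's'. The stems whose second-to-last letter is 's' (lalzosp → nolalzosp, vulisr → novulisr) add the prefix no-.
The other patterns: stems whose second-to-last letter is 'z' add -al; stems whose second-to-last letter is 'h' or 'l' double the final consonant and add -eka.
So wavdosisf → nowavdosisf.

nowavdosisf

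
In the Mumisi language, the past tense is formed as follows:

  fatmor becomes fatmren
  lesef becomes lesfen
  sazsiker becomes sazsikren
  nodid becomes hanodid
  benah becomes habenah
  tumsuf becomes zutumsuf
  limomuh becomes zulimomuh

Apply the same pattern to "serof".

serfen

lesef and tumsuf both end in -f yet inflect differently (lesfen, zutumsuf), so the final letter is not what conditions the rule; the last vowel is.
"serof" has last vowel 'o'. The one such stem in the data (fatmor → fatmren) deletes the last vowel and adds -en (as do lesef, sazsiker), so the same rule applies.
So serof → serfen.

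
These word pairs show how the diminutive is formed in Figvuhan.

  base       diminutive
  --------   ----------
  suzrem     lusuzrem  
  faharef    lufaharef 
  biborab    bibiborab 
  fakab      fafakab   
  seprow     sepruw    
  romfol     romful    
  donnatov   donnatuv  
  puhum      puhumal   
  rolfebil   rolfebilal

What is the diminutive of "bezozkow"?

bezozkuw

suzrem and puhum both end in -m yet inflect differently (lusuzrem, puhumal), so the final letter is not what conditions the rule; the last vowel is.
"bezozkow" has last vowel 'o'. The stems whose last vowel is 'o' (seprow → sepruw, romfol → romful, donnatov → donnatuv) change the last vowel to 'u'.
The other patterns: stems whose last vowel is 'e' add the prefix lu-; stems whose last vowel is 'a' repeat the first consonant+vowel as a prefix; stems whose last vowel is 'i' or 'u' add -al.
So bezozkow → bezozkuw.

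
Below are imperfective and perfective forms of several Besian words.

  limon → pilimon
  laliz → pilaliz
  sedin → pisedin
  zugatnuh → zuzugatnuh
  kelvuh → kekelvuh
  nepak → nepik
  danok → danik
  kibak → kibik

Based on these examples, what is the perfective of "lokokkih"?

lolokokkih

"lokokkih" ends in -h. The stems ending in -h (zugatnuh → zuzugatnuh, kelvuh → kekelvuh) repeat the first consonant+vowel as a prefix.
The other patterns: stems ending in -n or -z add the prefix pi-; stems ending in -k change the last vowel to 'i'.
So lokokkih → lolokokkih.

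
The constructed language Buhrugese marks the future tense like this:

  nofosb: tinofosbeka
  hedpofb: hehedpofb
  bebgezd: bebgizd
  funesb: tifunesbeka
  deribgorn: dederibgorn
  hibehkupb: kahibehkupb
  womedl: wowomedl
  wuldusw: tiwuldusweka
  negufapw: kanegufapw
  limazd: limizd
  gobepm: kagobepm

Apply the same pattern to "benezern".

negufapw and wuldusw both end in -w yet inflect differently (kanegufapw, tiwuldusweka), so the final letter is not what conditions the rule; the second-to-last letter is.
"benezern" has second-to-last letter 'r'. The one such stem in the data (deribgorn → dederibgorn) repeats the first consonant+vowel as a prefix (as do womedl, hedpofb), so the same rule applies.
The other patterns: stems whose second-to-last letter is 'p' add the prefix ka-; stems whose second-to-last letter is 'z' change the last vowel to 'i'; stems whose second-to-last letter is 's' add ti- … -eka around the stem.
So benezern → bebenezern.

bebenezern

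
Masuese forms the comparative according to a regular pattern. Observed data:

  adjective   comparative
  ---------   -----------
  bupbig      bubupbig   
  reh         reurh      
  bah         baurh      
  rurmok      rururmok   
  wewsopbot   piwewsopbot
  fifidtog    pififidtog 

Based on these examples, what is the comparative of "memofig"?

bupbig and fifidtog both end in -g yet inflect differently (bubupbig, pififidtog), so the final letter is not what conditions the rule; the number of vowels is.
"memofig" has 3 vowels. The stems with 3 vowels (fifidtog → pififidtog, wewsopbot → piwewsopbot) add the prefix pi-.
The other patterns: stems with 1 vowel insert -ur- after the first vowel; stems with 2 vowels repeat the first consonant+vowel as a prefix.
So memofig → pimemofig.

pimemofig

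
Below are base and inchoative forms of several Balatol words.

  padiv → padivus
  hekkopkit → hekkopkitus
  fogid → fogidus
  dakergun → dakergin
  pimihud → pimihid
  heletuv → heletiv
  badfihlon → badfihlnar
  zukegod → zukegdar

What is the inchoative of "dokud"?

dokid

fogid and pimihud both end in -d yet inflect differently (fogidus, pimihid), so the final letter is not what conditions the rule; the last vowel is.
"dokud" has last vowel 'u'. The stems whose last vowel is 'u' (dakergun → dakergin, pimihud → pimihid, heletuv → heletiv) change the last vowel to 'i'.
So dokud → dokid.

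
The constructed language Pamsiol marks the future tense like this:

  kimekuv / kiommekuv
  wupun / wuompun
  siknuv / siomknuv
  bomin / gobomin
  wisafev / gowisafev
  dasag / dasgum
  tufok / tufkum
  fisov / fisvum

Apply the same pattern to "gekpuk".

geomkpuk

wupun and bomin both end in -n yet inflect differently (wuompun, gobomin), so the final letter is not what conditions the rule; the last vowel is.
"gekpuk" has last vowel 'u'. The stems whose last vowel is 'u' (kimekuv → kiommekuv, wupun → wuompun, siknuv → siomknuv) insert -om- after the first vowel.
So gekpuk → geomkpuk.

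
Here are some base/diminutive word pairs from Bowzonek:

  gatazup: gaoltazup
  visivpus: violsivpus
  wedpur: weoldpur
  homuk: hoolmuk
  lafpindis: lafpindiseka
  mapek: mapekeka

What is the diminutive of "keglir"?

"keglir" has last vowel 'i'. The one such stem in the data (lafpindis → lafpindiseka) adds -eka, so the same rule applies.
So keglir → keglireka.

keglireka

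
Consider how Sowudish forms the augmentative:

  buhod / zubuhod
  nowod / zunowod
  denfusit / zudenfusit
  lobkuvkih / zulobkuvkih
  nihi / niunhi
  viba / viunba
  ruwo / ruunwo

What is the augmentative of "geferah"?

"geferah" ends in a consonant. The stems ending in a consonant (buhod → zubuhod, nowod → zunowod, denfusit → zudenfusit) add the prefix zu-.
The other pattern: stems ending in a vowel insert -un- after the first vowel.
So geferah → zugeferah.

zugeferah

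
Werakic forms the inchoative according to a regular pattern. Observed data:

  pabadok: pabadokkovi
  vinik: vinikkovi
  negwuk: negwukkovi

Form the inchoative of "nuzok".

Every pair shown (pabadok → pabadokkovi, vinik → vinikkovi, negwuk → negwukkovi) follows the same rule: double the final consonant and add -ovi.
So nuzok → nuzokkovi.

nuzokkovi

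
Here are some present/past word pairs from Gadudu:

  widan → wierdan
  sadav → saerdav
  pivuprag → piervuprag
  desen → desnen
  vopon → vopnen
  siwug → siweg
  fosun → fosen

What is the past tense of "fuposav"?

fuerposav

widan and desen both end in -n yet inflect differently (wierdan, desnen), so the final letter is not what conditions the rule; the last vowel is.
"fuposav" has last vowel 'a'. The stems whose last vowel is 'a' (widan → wierdan, sadav → saerdav, pivuprag → piervuprag) insert -er- after the first vowel.
The other patterns: stems whose last vowel is 'e' or 'o' delete the last vowel and add -en; stems whose last vowel is 'u' change the last vowel to 'e'.
So fuposav → fuerposav.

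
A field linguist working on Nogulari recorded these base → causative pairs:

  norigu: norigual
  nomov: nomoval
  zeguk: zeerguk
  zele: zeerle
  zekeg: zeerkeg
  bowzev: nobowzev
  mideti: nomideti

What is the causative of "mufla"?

nomufla

nomov and bowzev both end in -v yet inflect differently (nomoval, nobowzev), so the final letter is not what conditions the rule; the first letter is.
"mufla" begins with m-. The one such stem in the data (mideti → nomideti) adds the prefix no-, so the same rule applies.
So mufla → nomufla.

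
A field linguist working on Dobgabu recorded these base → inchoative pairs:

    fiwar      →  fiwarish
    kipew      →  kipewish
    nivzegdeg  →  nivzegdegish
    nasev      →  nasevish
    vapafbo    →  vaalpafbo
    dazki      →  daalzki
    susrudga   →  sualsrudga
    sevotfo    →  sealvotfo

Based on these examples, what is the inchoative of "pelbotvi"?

fiwar and susrudga both have last vowel 'a' yet inflect differently (fiwarish, sualsrudga), so the last vowel is not what conditions the rule; whether the stem ends in a vowel or a consonant is.
"pelbotvi" ends in a vowel. The stems ending in a vowel (vapafbo → vaalpafbo, dazki → daalzki, susrudga → sualsrudga) insert -al- after the first vowel.
So pelbotvi → peallbotvi.

peallbotvi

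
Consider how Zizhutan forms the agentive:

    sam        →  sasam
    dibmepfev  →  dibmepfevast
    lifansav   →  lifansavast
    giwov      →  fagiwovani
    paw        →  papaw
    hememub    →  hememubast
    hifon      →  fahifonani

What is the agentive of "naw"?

nanaw

giwov and dibmepfev both end in -v yet inflect differently (fagiwovani, dibmepfevast), so the final letter is not what conditions the rule; the number of vowels is.
"naw" has 1 vowel. The stems with 1 vowel (paw → papaw, sam → sasam) repeat the first consonant+vowel as a prefix.
So naw → nanaw.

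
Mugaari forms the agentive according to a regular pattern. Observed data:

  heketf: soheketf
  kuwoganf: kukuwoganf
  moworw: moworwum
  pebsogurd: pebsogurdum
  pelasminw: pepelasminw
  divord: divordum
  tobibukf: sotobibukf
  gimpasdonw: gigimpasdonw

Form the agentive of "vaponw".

vavaponw

pelasminw and moworw both end in -w yet inflect differently (pepelasminw, moworwum), so the final letter is not what conditions the rule; the second-to-last letter is.
"vaponw" has second-to-last letter 'n'. The stems whose second-to-last letter is 'n' (pelasminw → pepelasminw, gimpasdonw → gigimpasdonw, kuwoganf → kukuwoganf) repeat the first consonant+vowel as a prefix.
The other patterns: stems whose second-to-last letter is 'r' add -um; stems whose second-to-last letter is 'k' or 't' add the prefix so-.
So vaponw → vavaponw.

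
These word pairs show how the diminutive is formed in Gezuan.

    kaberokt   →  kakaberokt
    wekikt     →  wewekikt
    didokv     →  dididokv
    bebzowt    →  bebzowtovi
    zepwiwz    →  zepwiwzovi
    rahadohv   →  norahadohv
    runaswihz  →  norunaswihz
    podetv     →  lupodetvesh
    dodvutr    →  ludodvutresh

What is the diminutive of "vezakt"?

vevezakt

kaberokt and bebzowt both end in -t yet inflect differently (kakaberokt, bebzowtovi), so the final letter is not what conditions the rule; the second-to-last letter is.
"vezakt" has second-to-last letter 'k'. The stems whose second-to-last letter is 'k' (kaberokt → kakaberokt, wekikt → wewekikt, didokv → dididokv) repeat the first consonant+vowel as a prefix.
The other patterns: stems whose second-to-last letter is 'w' add -ovi; stems whose second-to-last letter is 'h' add the prefix no-; stems whose second-to-last letter is 't' add lu- … -esh around the stem.
So vezakt → vevezakt.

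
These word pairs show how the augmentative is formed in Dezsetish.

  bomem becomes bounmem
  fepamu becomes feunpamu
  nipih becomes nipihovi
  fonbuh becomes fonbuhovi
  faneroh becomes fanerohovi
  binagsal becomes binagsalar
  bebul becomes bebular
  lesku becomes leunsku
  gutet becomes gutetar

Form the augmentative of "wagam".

waungam

fonbuh and lesku both have last vowel 'u' yet inflect differently (fonbuhovi, leunsku), so the last vowel is not what conditions the rule; the final letter is.
"wagam" ends in -m. The one such stem in the data (bomem → bounmem) inserts -un- after the first vowel (as do lesku, fepamu), so the same rule applies.
The other patterns: stems ending in -h add -ovi; stems ending in -l or -t add -ar.
So wagam → waungam.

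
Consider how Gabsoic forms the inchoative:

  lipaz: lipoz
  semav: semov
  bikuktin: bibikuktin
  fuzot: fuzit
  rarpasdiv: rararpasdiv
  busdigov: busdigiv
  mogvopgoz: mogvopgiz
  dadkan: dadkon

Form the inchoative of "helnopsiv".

hehelnopsiv

busdigov and semav both end in -v yet inflect differently (busdigiv, semov), so the final letter is not what conditions the rule; the last vowel is.
"helnopsiv" has last vowel 'i'. The stems whose last vowel is 'i' (rarpasdiv → rararpasdiv, bikuktin → bibikuktin) repeat the first consonant+vowel as a prefix.
The other patterns: stems whose last vowel is 'o' change the last vowel to 'i'; stems whose last vowel is 'a' change the last vowel to 'o'.
So helnopsiv → hehelnopsiv.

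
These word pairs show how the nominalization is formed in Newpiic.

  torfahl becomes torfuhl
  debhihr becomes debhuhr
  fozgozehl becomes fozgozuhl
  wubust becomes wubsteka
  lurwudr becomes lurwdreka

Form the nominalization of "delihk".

debhihr and lurwudr both end in -r yet inflect differently (debhuhr, lurwdreka), so the final letter is not what conditions the rule; the second-to-last letter is.
"delihk" has second-to-last letter 'h'. The stems whose second-to-last letter is 'h' (torfahl → torfuhl, debhihr → debhuhr, fozgozehl → fozgozuhl) change the last vowel to 'u'.
The other pattern: stems whose second-to-last letter is 'd' or 's' delete the last vowel and add -eka.
So delihk → deluhk.

deluhk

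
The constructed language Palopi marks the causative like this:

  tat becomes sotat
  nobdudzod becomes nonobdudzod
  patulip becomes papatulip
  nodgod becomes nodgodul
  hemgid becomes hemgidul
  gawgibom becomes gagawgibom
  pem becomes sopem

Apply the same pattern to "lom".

solom

pem and gawgibom both end in -m yet inflect differently (sopem, gagawgibom), so the final letter is not what conditions the rule; the number of vowels is.
"lom" has 1 vowel. The stems with 1 vowel (pem → sopem, tat → sotat) add the prefix so-.
The other patterns: stems with 2 vowels add -ul; stems with 3 vowels repeat the first consonant+vowel as a prefix.
So lom → solom.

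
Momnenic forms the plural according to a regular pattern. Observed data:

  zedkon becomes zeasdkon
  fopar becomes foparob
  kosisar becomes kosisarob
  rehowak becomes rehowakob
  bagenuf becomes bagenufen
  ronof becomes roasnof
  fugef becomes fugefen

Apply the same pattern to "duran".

duranob

"duran" has last vowel 'a'. The stems whose last vowel is 'a' (kosisar → kosisarob, fopar → foparob, rehowak → rehowakob) add -ob.
The other patterns: stems whose last vowel is 'o' insert -as- after the first vowel; stems whose last vowel is 'e' or 'u' add -en.
So duran → duranob.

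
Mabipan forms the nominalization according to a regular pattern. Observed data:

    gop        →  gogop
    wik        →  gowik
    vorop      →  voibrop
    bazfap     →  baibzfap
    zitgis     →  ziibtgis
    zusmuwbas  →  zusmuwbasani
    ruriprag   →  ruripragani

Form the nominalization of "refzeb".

reibfzeb

"refzeb" has 2 vowels. The stems with 2 vowels (vorop → voibrop, bazfap → baibzfap, zitgis → ziibtgis) insert -ib- after the first vowel.
The other patterns: stems with 1 vowel add the prefix go-; stems with 3 vowels add -ani.
So refzeb → reibfzeb.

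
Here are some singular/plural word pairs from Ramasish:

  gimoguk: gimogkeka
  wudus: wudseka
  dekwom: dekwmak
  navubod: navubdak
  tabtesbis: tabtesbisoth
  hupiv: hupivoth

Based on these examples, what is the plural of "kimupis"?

wudus and tabtesbis both end in -s yet inflect differently (wudseka, tabtesbisoth), so the final letter is not what conditions the rule; the last vowel is.
"kimupis" has last vowel 'i'. The stems whose last vowel is 'i' (tabtesbis → tabtesbisoth, hupiv → hupivoth) add -oth.
The other patterns: stems whose last vowel is 'u' delete the last vowel and add -eka; stems whose last vowel is 'o' delete the last vowel and add -ak.
So kimupis → kimupisoth.

kimupisoth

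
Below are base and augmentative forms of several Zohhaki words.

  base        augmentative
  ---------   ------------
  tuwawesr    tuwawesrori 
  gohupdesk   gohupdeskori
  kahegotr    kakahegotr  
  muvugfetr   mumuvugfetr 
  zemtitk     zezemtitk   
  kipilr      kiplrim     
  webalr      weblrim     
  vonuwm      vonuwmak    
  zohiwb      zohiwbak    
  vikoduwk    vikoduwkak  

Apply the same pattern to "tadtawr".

tuwawesr and kahegotr both end in -r yet inflect differently (tuwawesrori, kakahegotr), so the final letter is not what conditions the rule; the second-to-last letter is.
"tadtawr" has second-to-last letter 'w'. The stems whose second-to-last letter is 'w' (vonuwm → vonuwmak, zohiwb → zohiwbak, vikoduwk → vikoduwkak) add -ak.
So tadtawr → tadtawrak.

tadtawrak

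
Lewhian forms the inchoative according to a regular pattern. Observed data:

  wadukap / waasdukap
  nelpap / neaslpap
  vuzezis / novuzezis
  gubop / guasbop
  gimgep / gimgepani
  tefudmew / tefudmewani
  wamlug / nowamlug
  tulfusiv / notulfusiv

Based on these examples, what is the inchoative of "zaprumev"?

gimgep and gubop both end in -p yet inflect differently (gimgepani, guasbop), so the final letter is not what conditions the rule; the last vowel is.
"zaprumev" has last vowel 'e'. The stems whose last vowel is 'e' (gimgep → gimgepani, tefudmew → tefudmewani) add -ani.
The other patterns: stems whose last vowel is 'a' or 'o' insert -as- after the first vowel; stems whose last vowel is 'i' or 'u' add the prefix no-.
So zaprumev → zaprumevani.

zaprumevani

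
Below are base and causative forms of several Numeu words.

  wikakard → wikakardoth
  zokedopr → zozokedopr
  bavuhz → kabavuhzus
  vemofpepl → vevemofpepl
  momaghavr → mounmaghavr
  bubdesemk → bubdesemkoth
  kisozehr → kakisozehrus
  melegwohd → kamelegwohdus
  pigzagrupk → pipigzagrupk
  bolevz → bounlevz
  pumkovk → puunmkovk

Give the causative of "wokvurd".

kisozehr and zokedopr both end in -r yet inflect differently (kakisozehrus, zozokedopr), so the final letter is not what conditions the rule; the second-to-last letter is.
"wokvurd" has second-to-last letter 'r'. The one such stem in the data (wikakard → wikakardoth) adds -oth, so the same rule applies.
So wokvurd → wokvurdoth.

wokvurdoth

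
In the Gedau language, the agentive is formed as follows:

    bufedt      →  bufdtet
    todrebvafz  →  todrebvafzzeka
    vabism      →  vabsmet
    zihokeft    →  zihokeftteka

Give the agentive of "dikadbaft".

dikadbaftteka

zihokeft and bufedt both end in -t yet inflect differently (zihokeftteka, bufdtet), so the final letter is not what conditions the rule; the second-to-last letter is.
"dikadbaft" has second-to-last letter 'f'. The stems whose second-to-last letter is 'f' (todrebvafz → todrebvafzzeka, zihokeft → zihokeftteka) double the final consonant and add -eka.
The other pattern: stems whose second-to-last letter is 'd' or 's' delete the last vowel and add -et.
So dikadbaft → dikadbaftteka.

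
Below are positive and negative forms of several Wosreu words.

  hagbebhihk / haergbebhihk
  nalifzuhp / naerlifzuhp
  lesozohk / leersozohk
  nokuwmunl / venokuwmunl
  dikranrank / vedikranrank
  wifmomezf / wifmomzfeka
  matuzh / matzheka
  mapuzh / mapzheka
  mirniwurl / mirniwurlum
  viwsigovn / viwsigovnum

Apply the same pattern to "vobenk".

hagbebhihk and dikranrank both end in -k yet inflect differently (haergbebhihk, vedikranrank), so the final letter is not what conditions the rule; the second-to-last letter is.
"vobenk" has second-to-last letter 'n'. The stems whose second-to-last letter is 'n' (nokuwmunl → venokuwmunl, dikranrank → vedikranrank) add the prefix ve-.
So vobenk → vevobenk.

vevobenk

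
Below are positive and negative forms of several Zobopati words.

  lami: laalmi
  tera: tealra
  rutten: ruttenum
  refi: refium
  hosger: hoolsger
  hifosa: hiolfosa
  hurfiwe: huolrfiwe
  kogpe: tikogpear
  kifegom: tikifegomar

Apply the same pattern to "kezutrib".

tikezutribar

"kezutrib" begins with k-. The stems beginning with k- (kogpe → tikogpear, kifegom → tikifegomar) add ti- … -ar around the stem.
So kezutrib → tikezutribar.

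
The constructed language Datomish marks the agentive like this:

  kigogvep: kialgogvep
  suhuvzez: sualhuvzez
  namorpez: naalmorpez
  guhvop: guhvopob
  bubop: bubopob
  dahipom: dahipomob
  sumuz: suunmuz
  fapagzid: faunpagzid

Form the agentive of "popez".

poalpez

"popez" has last vowel 'e'. The stems whose last vowel is 'e' (kigogvep → kialgogvep, suhuvzez → sualhuvzez, namorpez → naalmorpez) insert -al- after the first vowel.
So popez → poalpez.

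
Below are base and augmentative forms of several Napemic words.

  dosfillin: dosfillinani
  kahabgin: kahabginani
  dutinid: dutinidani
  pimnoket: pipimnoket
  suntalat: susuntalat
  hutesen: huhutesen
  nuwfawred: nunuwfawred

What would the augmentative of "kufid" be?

kufidani

dosfillin and hutesen both end in -n yet inflect differently (dosfillinani, huhutesen), so the final letter is not what conditions the rule; the last vowel is.
"kufid" has last vowel 'i'. The stems whose last vowel is 'i' (dosfillin → dosfillinani, kahabgin → kahabginani, dutinid → dutinidani) add -ani.
So kufid → kufidani.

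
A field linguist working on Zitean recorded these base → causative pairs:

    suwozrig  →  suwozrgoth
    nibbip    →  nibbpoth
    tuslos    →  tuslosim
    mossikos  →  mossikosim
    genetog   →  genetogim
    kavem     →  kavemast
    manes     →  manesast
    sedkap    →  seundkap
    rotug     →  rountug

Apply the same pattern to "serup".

seunrup

suwozrig and genetog both end in -g yet inflect differently (suwozrgoth, genetogim), so the final letter is not what conditions the rule; the last vowel is.
"serup" has last vowel 'u'. The one such stem in the data (rotug → rountug) inserts -un- after the first vowel (as does sedkap), so the same rule applies.
The other patterns: stems whose last vowel is 'i' delete the last vowel and add -oth; stems whose last vowel is 'o' add -im; stems whose last vowel is 'e' add -ast.
So serup → seunrup.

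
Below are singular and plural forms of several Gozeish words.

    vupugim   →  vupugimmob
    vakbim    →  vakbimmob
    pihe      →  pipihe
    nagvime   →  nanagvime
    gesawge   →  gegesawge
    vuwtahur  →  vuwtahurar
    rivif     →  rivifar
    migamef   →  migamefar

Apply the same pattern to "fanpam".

fanpammob

"fanpam" ends in -m. The stems ending in -m (vupugim → vupugimmob, vakbim → vakbimmob) double the final consonant and add -ob.
The other patterns: stems ending in -e repeat the first consonant+vowel as a prefix; stems ending in -f or -r add -ar.
So fanpam → fanpammob.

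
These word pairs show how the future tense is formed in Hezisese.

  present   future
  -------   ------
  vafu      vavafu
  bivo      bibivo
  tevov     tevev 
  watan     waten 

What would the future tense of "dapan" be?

dapen

bivo and tevov both have last vowel 'o' yet inflect differently (bibivo, tevev), so the last vowel is not what conditions the rule; whether the stem ends in a vowel or a consonant is.
"dapan" ends in a consonant. The stems ending in a consonant (tevov → tevev, watan → waten) change the last vowel to 'e'.
So dapan → dapen.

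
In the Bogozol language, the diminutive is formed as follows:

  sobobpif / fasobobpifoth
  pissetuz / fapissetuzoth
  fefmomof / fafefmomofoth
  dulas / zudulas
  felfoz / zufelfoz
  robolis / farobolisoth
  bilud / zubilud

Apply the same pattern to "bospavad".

felfoz and pissetuz both end in -z yet inflect differently (zufelfoz, fapissetuzoth), so the final letter is not what conditions the rule; the number of vowels is.
"bospavad" has 3 vowels. The stems with 3 vowels (pissetuz → fapissetuzoth, robolis → farobolisoth, sobobpif → fasobobpifoth) add fa- … -oth around the stem.
So bospavad → fabospavadoth.

fabospavadoth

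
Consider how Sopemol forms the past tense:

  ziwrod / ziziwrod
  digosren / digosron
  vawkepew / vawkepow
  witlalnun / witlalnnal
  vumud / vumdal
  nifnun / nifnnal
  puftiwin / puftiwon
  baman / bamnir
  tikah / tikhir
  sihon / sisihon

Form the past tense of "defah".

defhir

baman and nifnun both end in -n yet inflect differently (bamnir, nifnnal), so the final letter is not what conditions the rule; the last vowel is.
"defah" has last vowel 'a'. The stems whose last vowel is 'a' (tikah → tikhir, baman → bamnir) delete the last vowel and add -ir.
So defah → defhir.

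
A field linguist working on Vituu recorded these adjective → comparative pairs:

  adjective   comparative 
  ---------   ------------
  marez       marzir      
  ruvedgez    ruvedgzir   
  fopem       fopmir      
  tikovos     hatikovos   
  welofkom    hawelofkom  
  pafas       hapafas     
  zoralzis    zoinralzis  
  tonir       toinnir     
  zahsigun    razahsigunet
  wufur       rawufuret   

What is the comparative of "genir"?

fopem and welofkom both end in -m yet inflect differently (fopmir, hawelofkom), so the final letter is not what conditions the rule; the last vowel is.
"genir" has last vowel 'i'. The stems whose last vowel is 'i' (zoralzis → zoinralzis, tonir → toinnir) insert -in- after the first vowel.
The other patterns: stems whose last vowel is 'e' delete the last vowel and add -ir; stems whose last vowel is 'a' or 'o' add the prefix ha-; stems whose last vowel is 'u' add ra- … -et around the stem.
So genir → geinnir.

geinnir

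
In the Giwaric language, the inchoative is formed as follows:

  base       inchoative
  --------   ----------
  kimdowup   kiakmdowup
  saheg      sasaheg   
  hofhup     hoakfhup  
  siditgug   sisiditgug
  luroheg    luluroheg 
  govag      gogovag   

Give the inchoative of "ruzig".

siditgug and kimdowup both have last vowel 'u' yet inflect differently (sisiditgug, kiakmdowup), so the last vowel is not what conditions the rule; the final letter is.
"ruzig" ends in -g. The stems ending in -g (saheg → sasaheg, siditgug → sisiditgug, govag → gogovag) repeat the first consonant+vowel as a prefix.
So ruzig → ruruzig.

ruruzig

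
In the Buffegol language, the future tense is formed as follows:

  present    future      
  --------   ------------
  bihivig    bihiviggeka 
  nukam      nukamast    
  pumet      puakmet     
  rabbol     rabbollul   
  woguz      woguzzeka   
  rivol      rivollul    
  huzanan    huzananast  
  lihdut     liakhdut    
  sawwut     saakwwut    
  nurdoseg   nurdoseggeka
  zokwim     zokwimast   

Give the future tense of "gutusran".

pumet and nurdoseg both have last vowel 'e' yet inflect differently (puakmet, nurdoseggeka), so the last vowel is not what conditions the rule; the final letter is.
"gutusran" ends in -n. The one such stem in the data (huzanan → huzananast) adds -ast, so the same rule applies.
The other patterns: stems ending in -t insert -ak- after the first vowel; stems ending in -l double the final consonant and add -ul; stems ending in -g or -z double the final consonant and add -eka.
So gutusran → gutusranast.

gutusranast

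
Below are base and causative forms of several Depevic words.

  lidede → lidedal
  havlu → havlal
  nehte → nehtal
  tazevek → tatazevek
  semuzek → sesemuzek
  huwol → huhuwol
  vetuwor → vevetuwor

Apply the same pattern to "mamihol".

lidede and tazevek both have last vowel 'e' yet inflect differently (lidedal, tatazevek), so the last vowel is not what conditions the rule; whether the stem ends in a vowel or a consonant is.
"mamihol" ends in a consonant. The stems ending in a consonant (tazevek → tatazevek, semuzek → sesemuzek, huwol → huhuwol) repeat the first consonant+vowel as a prefix.
The other pattern: stems ending in a vowel drop the final letter and add -al.
So mamihol → mamamihol.

mamamihol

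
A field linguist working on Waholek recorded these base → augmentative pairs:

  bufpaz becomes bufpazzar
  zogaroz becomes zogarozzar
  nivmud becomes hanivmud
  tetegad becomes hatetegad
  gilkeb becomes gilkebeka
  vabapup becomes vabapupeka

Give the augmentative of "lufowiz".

bufpaz and tetegad both have last vowel 'a' yet inflect differently (bufpazzar, hatetegad), so the last vowel is not what conditions the rule; the final letter is.
"lufowiz" ends in -z. The stems ending in -z (bufpaz → bufpazzar, zogaroz → zogarozzar) double the final consonant and add -ar.
The other patterns: stems ending in -d add the prefix ha-; stems ending in -b or -p add -eka.
So lufowiz → lufowizzar.

lufowizzar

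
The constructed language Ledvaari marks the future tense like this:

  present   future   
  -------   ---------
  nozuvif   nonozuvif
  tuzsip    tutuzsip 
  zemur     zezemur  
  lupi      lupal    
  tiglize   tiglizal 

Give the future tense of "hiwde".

hiwdal

nozuvif and lupi both have last vowel 'i' yet inflect differently (nonozuvif, lupal), so the last vowel is not what conditions the rule; whether the stem ends in a vowel or a consonant is.
"hiwde" ends in a vowel. The stems ending in a vowel (lupi → lupal, tiglize → tiglizal) drop the final letter and add -al.
So hiwde → hiwdal.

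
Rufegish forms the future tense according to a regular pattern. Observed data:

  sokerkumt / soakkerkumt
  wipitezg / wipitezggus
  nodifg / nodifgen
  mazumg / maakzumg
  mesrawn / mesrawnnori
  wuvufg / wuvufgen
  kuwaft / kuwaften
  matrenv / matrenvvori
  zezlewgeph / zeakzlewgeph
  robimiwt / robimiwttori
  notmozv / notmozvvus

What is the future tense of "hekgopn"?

sokerkumt and kuwaft both end in -t yet inflect differently (soakkerkumt, kuwaften), so the final letter is not what conditions the rule; the second-to-last letter is.
"hekgopn" has second-to-last letter 'p'. The one such stem in the data (zezlewgeph → zeakzlewgeph) inserts -ak- after the first vowel (as do sokerkumt, mazumg), so the same rule applies.
The other patterns: stems whose second-to-last letter is 'f' add -en; stems whose second-to-last letter is 'z' double the final consonant and add -us; stems whose second-to-last letter is 'n' or 'w' double the final consonant and add -ori.
So hekgopn → heakkgopn.

heakkgopn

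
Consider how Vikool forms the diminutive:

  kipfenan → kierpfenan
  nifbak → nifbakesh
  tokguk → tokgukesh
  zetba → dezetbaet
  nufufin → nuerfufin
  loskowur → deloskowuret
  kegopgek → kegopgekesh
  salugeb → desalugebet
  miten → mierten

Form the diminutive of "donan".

doernan

kipfenan and nifbak both have last vowel 'a' yet inflect differently (kierpfenan, nifbakesh), so the last vowel is not what conditions the rule; the final letter is.
"donan" ends in -n. The stems ending in -n (miten → mierten, kipfenan → kierpfenan, nufufin → nuerfufin) insert -er- after the first vowel.
The other patterns: stems ending in -k add -esh; stems ending in -a, -b or -r add de- … -et around the stem.
So donan → doernan.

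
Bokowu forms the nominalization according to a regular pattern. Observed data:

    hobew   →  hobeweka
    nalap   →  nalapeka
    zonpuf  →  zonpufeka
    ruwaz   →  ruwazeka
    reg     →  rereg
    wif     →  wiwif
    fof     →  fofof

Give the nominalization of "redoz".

redozeka

"redoz" has 2 vowels. The stems with 2 vowels (hobew → hobeweka, nalap → nalapeka, zonpuf → zonpufeka) add -eka.
So redoz → redozeka.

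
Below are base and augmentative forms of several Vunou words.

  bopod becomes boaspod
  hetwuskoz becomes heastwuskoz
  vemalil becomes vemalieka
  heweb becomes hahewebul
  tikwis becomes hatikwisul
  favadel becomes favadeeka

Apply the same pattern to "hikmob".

hahikmobul

favadel and heweb both have last vowel 'e' yet inflect differently (favadeeka, hahewebul), so the last vowel is not what conditions the rule; the final letter is.
"hikmob" ends in -b. The one such stem in the data (heweb → hahewebul) adds ha- … -ul around the stem, so the same rule applies.
The other patterns: stems ending in -l drop the final letter and add -eka; stems ending in -d or -z insert -as- after the first vowel.
So hikmob → hahikmobul.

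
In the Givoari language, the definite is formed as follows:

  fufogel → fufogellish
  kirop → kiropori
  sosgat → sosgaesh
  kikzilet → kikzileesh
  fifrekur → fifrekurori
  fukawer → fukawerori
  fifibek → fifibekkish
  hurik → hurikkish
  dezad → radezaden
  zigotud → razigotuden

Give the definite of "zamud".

razamuden

"zamud" ends in -d. The stems ending in -d (zigotud → razigotuden, dezad → radezaden) add ra- … -en around the stem.
The other patterns: stems ending in -p or -r add -ori; stems ending in -k or -l double the final consonant and add -ish; stems ending in -t drop the final letter and add -esh.
So zamud → razamuden.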